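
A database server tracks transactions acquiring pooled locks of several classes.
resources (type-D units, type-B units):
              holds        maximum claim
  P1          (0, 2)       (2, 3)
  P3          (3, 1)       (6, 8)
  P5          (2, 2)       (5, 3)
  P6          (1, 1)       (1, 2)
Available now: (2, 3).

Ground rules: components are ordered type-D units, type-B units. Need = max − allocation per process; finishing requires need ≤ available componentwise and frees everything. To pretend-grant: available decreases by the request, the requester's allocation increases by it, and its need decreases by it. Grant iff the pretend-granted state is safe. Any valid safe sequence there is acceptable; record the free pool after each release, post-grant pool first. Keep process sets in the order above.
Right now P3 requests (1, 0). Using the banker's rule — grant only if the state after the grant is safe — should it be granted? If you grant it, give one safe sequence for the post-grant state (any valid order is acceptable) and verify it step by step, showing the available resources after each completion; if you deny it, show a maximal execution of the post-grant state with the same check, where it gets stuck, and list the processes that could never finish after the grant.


DENY. Granting would leave the state unsafe.
Key observation: after P6, P1 the pool peaks at (2, 6), and each blocked process is short somewhere: P3 on type-B units; P5 on type-D units.
Pretend the grant happened; the run P6, P1 goes as far as possible. Check, step by step:
  pool = (1, 3)
  P6: need (0, 1) fits (1, 3); releases (1, 1), pool now (2, 4)
  P1: need (2, 1) fits (2, 4); releases (0, 2), pool now (2, 6)
  P3 still needs (2, 7) but only (2, 6) is free — short on type-B units
  P5 still needs (3, 1) but only (2, 6) is free — short on type-D units
Post-grant, the permanently blocked set is P3 and P5.


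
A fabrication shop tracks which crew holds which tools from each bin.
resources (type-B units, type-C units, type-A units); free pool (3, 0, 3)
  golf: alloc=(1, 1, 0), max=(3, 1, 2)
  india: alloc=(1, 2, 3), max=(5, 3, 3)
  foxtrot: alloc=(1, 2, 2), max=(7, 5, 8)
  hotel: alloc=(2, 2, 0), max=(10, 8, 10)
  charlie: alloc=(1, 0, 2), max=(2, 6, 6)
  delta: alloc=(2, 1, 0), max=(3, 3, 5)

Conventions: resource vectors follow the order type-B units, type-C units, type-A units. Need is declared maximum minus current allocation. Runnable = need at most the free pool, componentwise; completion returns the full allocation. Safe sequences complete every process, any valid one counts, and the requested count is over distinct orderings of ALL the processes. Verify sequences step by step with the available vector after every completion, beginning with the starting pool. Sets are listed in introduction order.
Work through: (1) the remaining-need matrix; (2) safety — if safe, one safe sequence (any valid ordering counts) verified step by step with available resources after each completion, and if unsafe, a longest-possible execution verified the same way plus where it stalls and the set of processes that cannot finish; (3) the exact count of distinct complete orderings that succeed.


(1) Outstanding need per process (order type-B units, type-C units, type-A units):
  golf: (2, 0, 2)
  india: (4, 1, 0)
  foxtrot: (6, 3, 6)
  hotel: (8, 6, 10)
  charlie: (1, 6, 4)
  delta: (1, 2, 5)
(2) SAFE. One safe sequence: golf, india, delta, foxtrot, charlie, hotel.
Key observation: reading the order forward, india is the first process whose need (4, 1, 0) meets the free pool (4, 1, 3) exactly on a resource it requests.
Step-by-step check:
  pool = (3, 0, 3)
  run golf (needs (2, 0, 2), free (3, 0, 3)); after release of (1, 1, 0) the pool is (4, 1, 3)
  run india (needs (4, 1, 0), free (4, 1, 3)); after release of (1, 2, 3) the pool is (5, 3, 6)
  run delta (needs (1, 2, 5), free (5, 3, 6)); after release of (2, 1, 0) the pool is (7, 4, 6)
  run foxtrot (needs (6, 3, 6), free (7, 4, 6)); after release of (1, 2, 2) the pool is (8, 6, 8)
  run charlie (needs (1, 6, 4), free (8, 6, 8)); after release of (1, 0, 2) the pool is (9, 6, 10)
  run hotel (needs (8, 6, 10), free (9, 6, 10)); after release of (2, 2, 0) the pool is (11, 8, 10)
(3) Precisely 1 of the possible complete orderings is a safe sequence.


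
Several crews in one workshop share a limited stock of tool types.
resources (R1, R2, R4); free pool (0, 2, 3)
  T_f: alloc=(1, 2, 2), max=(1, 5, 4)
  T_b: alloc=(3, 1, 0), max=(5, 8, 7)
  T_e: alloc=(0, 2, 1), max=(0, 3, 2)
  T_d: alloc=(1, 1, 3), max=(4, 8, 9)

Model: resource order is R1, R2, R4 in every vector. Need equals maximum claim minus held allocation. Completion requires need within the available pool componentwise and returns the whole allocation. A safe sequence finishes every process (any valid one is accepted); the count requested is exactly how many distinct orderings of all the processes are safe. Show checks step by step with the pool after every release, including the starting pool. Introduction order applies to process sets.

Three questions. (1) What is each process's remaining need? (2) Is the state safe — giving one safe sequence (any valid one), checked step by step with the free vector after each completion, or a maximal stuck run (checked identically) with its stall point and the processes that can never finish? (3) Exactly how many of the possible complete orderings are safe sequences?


(1) Need matrix, components ordered R1, R2, R4:
  T_f: (0, 3, 2)
  T_b: (2, 7, 7)
  T_e: (0, 1, 1)
  T_d: (3, 7, 6)
(2) UNSAFE — no complete ordering exists.
Key observation: R1 is the bottleneck — with T_e, T_f done the pool holds (1, 6, 6), short of every remaining need.
Going as far as possible: T_e, T_f; after that, nothing fits. Verifying each step:
  pool = (0, 2, 3)
  T_e: need (0, 1, 1) fits (0, 2, 3); releases (0, 2, 1), pool now (0, 4, 4)
  T_f: need (0, 3, 2) fits (0, 4, 4); releases (1, 2, 2), pool now (1, 6, 6)
  T_b cannot run: need (2, 7, 7) vs free (1, 6, 6) (insufficient R1, R2 and R4)
  T_d cannot run: need (3, 7, 6) vs free (1, 6, 6) (insufficient R1 and R2)
Permanently blocked: T_b and T_d.
(3) Precisely 0 of the possible complete orderings are safe sequences.


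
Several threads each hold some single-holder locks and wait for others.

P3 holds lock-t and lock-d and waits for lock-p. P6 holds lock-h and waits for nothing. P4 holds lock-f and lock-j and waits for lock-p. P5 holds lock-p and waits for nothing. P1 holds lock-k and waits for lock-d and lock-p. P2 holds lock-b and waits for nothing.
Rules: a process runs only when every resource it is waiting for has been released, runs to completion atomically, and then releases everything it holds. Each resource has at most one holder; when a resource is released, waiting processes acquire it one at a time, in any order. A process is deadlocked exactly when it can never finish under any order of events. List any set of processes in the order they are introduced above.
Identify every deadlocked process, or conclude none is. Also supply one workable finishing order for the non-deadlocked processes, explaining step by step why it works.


Nothing here is deadlocked.
Key observation: there is no circular wait here — follow any chain and it reaches a process that is free to run now.
A valid finishing order for the others: P5, P2, P4, P3, P6, P1.
Step-by-step check:
  P5: no waits; runs immediately, freeing lock-p
  P2: no waits; runs immediately, freeing lock-b
  P4 waits on lock-p — all released -> runs and releases lock-f and lock-j
  P3 waits on lock-p — all released -> runs and releases lock-t and lock-d
  P6: no waits; runs immediately, freeing lock-h
  P1 waits on lock-d and lock-p — all released -> runs and releases lock-k


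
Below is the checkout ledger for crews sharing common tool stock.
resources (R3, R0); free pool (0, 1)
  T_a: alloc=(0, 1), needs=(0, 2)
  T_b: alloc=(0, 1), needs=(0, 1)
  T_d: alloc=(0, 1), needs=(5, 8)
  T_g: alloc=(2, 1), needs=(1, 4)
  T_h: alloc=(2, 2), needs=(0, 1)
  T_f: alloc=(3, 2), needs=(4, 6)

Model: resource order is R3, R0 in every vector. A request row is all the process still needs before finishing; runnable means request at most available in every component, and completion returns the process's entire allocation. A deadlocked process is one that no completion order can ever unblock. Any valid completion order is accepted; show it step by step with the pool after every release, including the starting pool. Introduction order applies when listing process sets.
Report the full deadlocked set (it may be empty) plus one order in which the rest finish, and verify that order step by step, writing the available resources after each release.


Nothing here is deadlocked.
Key observation: there is always a runnable process — T_b first — so the state unwinds completely.
A valid finishing order for the others: T_b, T_h, T_g, T_a, T_f, T_d. Walking it through:
  pool = (0, 1)
  T_b needs (0, 1) <= (0, 1) -> finishes; pool += (0, 1) = (0, 2)
  T_h needs (0, 1) <= (0, 2) -> finishes; pool += (2, 2) = (2, 4)
  T_g needs (1, 4) <= (2, 4) -> finishes; pool += (2, 1) = (4, 5)
  T_a needs (0, 2) <= (4, 5) -> finishes; pool += (0, 1) = (4, 6)
  T_f needs (4, 6) <= (4, 6) -> finishes; pool += (3, 2) = (7, 8)
  T_d needs (5, 8) <= (7, 8) -> finishes; pool += (0, 1) = (7, 9)


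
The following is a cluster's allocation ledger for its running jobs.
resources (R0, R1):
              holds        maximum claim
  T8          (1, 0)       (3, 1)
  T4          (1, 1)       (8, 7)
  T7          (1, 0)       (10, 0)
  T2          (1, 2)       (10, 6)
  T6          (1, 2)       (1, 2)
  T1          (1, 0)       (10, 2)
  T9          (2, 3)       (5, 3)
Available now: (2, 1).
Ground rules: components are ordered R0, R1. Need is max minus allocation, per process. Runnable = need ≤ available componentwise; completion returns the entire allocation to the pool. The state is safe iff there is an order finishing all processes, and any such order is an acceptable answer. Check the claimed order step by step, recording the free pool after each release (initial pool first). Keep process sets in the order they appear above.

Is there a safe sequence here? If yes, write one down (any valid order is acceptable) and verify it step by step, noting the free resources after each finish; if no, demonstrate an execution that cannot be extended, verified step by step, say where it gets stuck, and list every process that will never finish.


UNSAFE.
Key observation: R0 is the bottleneck — with T6, T9, T8 done the pool holds (6, 6), short of every remaining need.
Going as far as possible: T6, T9, T8; after that, nothing fits. Walking it through:
  pool = (2, 1)
  run T6 (needs (0, 0), free (2, 1)); after release of (1, 2) the pool is (3, 3)
  run T9 (needs (3, 0), free (3, 3)); after release of (2, 3) the pool is (5, 6)
  run T8 (needs (2, 1), free (5, 6)); after release of (1, 0) the pool is (6, 6)
  T4 cannot run: need (7, 6) vs free (6, 6) (insufficient R0)
  T7 cannot run: need (9, 0) vs free (6, 6) (insufficient R0)
  T2 cannot run: need (9, 4) vs free (6, 6) (insufficient R0)
  T1 cannot run: need (9, 2) vs free (6, 6) (insufficient R0)
Processes that can never finish: T4, T7, T2 and T1.


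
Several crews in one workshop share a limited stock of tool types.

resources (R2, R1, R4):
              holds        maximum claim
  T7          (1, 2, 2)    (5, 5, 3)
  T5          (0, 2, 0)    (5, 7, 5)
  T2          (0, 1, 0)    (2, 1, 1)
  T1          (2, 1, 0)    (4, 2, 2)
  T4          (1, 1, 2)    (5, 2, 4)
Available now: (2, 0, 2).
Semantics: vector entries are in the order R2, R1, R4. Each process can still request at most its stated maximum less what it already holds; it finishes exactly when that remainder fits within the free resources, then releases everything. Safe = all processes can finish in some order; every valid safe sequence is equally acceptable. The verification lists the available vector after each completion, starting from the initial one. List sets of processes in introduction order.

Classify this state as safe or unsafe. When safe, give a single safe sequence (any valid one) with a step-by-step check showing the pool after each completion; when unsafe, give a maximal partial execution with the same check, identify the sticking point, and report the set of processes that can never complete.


The state is SAFE; one workable sequence: T2, T1, T4, T7, T5.
Key observation: the order's first zero-slack moment is T2 ((2, 0, 1) needed, (2, 0, 2) free — a requested resource with nothing to spare).
Step-by-step check:
  pool = (2, 0, 2)
  T2: need (2, 0, 1) fits (2, 0, 2); releases (0, 1, 0), pool now (2, 1, 2)
  T1: need (2, 1, 2) fits (2, 1, 2); releases (2, 1, 0), pool now (4, 2, 2)
  T4: need (4, 1, 2) fits (4, 2, 2); releases (1, 1, 2), pool now (5, 3, 4)
  T7: need (4, 3, 1) fits (5, 3, 4); releases (1, 2, 2), pool now (6, 5, 6)
  T5: need (5, 5, 5) fits (6, 5, 6); releases (0, 2, 0), pool now (6, 7, 6)


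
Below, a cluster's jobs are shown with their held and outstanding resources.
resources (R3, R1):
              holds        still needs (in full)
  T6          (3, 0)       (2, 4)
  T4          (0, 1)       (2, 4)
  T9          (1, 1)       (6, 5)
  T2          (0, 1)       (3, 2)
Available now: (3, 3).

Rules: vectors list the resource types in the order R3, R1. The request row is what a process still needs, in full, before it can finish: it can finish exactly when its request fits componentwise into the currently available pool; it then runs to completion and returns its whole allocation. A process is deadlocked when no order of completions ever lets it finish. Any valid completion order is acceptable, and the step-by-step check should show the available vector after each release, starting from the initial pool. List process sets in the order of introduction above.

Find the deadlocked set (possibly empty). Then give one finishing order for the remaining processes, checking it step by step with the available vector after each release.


Nothing here is deadlocked.
Key observation: there is always a runnable process — T2 first — so the state unwinds completely.
The rest can finish in the order T2, T6, T4, T9. Step-by-step check:
  pool = (3, 3)
  T2: need (3, 2) fits (3, 3); releases (0, 1), pool now (3, 4)
  T6: need (2, 4) fits (3, 4); releases (3, 0), pool now (6, 4)
  T4: need (2, 4) fits (6, 4); releases (0, 1), pool now (6, 5)
  T9: need (6, 5) fits (6, 5); releases (1, 1), pool now (7, 6)


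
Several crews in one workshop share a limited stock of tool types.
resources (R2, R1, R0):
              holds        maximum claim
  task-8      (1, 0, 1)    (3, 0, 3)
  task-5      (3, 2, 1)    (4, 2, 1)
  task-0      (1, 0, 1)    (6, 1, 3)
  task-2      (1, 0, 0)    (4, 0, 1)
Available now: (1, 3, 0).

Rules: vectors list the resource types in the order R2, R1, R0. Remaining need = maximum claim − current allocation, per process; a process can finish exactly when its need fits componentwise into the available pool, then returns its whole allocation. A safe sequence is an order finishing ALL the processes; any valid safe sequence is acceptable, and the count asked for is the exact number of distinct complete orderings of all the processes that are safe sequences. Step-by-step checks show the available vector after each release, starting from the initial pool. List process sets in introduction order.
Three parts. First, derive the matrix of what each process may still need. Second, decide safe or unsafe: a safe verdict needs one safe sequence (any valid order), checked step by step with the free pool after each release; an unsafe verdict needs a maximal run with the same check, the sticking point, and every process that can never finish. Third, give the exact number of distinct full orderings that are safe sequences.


(1) Remaining need (order R2, R1, R0):
  task-8: (2, 0, 2)
  task-5: (1, 0, 0)
  task-0: (5, 1, 2)
  task-2: (3, 0, 1)
(2) UNSAFE.
Key observation: no order helps: past task-5, task-2, the free pool tops out at (5, 5, 1), below what each blocked process needs in R0.
The run task-5, task-2 cannot be extended any further. Verifying each step:
  pool = (1, 3, 0)
  task-5: need (1, 0, 0) fits (1, 3, 0); releases (3, 2, 1), pool now (4, 5, 1)
  task-2: need (3, 0, 1) fits (4, 5, 1); releases (1, 0, 0), pool now (5, 5, 1)
  task-8 cannot run: need (2, 0, 2) vs free (5, 5, 1) (insufficient R0)
  task-0 cannot run: need (5, 1, 2) vs free (5, 5, 1) (insufficient R0)
Never able to finish: task-8 and task-0.
(3) Exactly 0 of the possible complete orderings are safe sequences.


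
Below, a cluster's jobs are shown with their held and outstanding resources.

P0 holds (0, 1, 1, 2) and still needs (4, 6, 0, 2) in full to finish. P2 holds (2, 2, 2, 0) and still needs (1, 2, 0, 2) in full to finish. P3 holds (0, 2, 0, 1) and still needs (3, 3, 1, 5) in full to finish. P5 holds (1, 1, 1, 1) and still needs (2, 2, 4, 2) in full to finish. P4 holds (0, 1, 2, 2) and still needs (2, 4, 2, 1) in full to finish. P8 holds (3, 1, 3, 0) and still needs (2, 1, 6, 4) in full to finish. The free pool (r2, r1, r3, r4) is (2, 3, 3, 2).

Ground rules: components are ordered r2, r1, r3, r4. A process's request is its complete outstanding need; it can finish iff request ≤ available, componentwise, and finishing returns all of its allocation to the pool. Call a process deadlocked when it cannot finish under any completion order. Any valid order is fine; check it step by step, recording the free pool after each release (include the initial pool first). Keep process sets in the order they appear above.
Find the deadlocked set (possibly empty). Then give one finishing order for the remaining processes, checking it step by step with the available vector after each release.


No process is deadlocked.
Key observation: there is always a runnable process — P2 first — so the state unwinds completely.
A valid finishing order for the others: P2, P4, P5, P3, P8, P0. Verifying each step:
  pool = (2, 3, 3, 2)
  P2: need (1, 2, 0, 2) fits (2, 3, 3, 2); releases (2, 2, 2, 0), pool now (4, 5, 5, 2)
  P4: need (2, 4, 2, 1) fits (4, 5, 5, 2); releases (0, 1, 2, 2), pool now (4, 6, 7, 4)
  P5: need (2, 2, 4, 2) fits (4, 6, 7, 4); releases (1, 1, 1, 1), pool now (5, 7, 8, 5)
  P3: need (3, 3, 1, 5) fits (5, 7, 8, 5); releases (0, 2, 0, 1), pool now (5, 9, 8, 6)
  P8: need (2, 1, 6, 4) fits (5, 9, 8, 6); releases (3, 1, 3, 0), pool now (8, 10, 11, 6)
  P0: need (4, 6, 0, 2) fits (8, 10, 11, 6); releases (0, 1, 1, 2), pool now (8, 11, 12, 8)


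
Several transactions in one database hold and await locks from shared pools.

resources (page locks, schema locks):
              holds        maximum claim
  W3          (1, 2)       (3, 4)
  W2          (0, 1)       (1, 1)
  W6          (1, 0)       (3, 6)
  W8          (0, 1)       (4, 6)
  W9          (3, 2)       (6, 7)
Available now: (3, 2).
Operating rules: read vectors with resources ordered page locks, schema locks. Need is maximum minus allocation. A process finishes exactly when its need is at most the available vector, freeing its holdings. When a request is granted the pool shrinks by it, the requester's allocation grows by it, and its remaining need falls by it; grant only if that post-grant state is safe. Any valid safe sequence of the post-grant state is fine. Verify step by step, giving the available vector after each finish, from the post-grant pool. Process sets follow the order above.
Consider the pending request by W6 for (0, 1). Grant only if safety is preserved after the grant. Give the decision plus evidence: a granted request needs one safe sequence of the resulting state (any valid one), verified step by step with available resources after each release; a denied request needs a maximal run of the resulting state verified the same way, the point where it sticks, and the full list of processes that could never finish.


DENY. Granting would leave the state unsafe.
Key observation: the pool after W2, W3 is (4, 4); every surviving request exceeds it in schema locks, so progress ends there.
After a pretend grant, a maximal execution: W2, W3 — then nothing else fits. Check, step by step:
  pool = (3, 1)
  W2 needs (1, 0) <= (3, 1) -> finishes; pool += (0, 1) = (3, 2)
  W3 needs (2, 2) <= (3, 2) -> finishes; pool += (1, 2) = (4, 4)
  blocked: W6 wants (2, 5), pool (4, 4) — not enough schema locks
  blocked: W8 wants (4, 5), pool (4, 4) — not enough schema locks
  blocked: W9 wants (3, 5), pool (4, 4) — not enough schema locks
Had the request been granted, W6, W8 and W9 could never finish.


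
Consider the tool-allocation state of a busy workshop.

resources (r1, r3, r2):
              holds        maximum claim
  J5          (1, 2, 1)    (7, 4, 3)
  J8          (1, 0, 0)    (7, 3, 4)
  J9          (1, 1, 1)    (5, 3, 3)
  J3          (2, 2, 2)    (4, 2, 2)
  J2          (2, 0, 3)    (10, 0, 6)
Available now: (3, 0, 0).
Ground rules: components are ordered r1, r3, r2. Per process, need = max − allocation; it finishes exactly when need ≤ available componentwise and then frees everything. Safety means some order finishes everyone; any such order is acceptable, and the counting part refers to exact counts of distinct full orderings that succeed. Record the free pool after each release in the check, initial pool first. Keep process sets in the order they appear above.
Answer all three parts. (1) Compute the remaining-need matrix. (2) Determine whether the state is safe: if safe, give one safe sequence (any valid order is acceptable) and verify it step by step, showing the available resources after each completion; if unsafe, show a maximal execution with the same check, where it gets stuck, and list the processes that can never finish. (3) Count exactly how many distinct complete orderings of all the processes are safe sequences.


(1) Need matrix, components ordered r1, r3, r2:
  J5: (6, 2, 2)
  J8: (6, 3, 4)
  J9: (4, 2, 2)
  J3: (2, 0, 0)
  J2: (8, 0, 3)
(2) SAFE, for example via the order J3, J9, J5, J8, J2.
Key observation: J9 marks the first exact bind of the order: its need (4, 2, 2) fits the free (5, 2, 2) with zero slack on a requested resource.
Check, step by step:
  pool = (3, 0, 0)
  J3 needs (2, 0, 0) <= (3, 0, 0) -> finishes; pool += (2, 2, 2) = (5, 2, 2)
  J9 needs (4, 2, 2) <= (5, 2, 2) -> finishes; pool += (1, 1, 1) = (6, 3, 3)
  J5 needs (6, 2, 2) <= (6, 3, 3) -> finishes; pool += (1, 2, 1) = (7, 5, 4)
  J8 needs (6, 3, 4) <= (7, 5, 4) -> finishes; pool += (1, 0, 0) = (8, 5, 4)
  J2 needs (8, 0, 3) <= (8, 5, 4) -> finishes; pool += (2, 0, 3) = (10, 5, 7)
(3) Precisely 1 of the possible complete orderings is a safe sequence.


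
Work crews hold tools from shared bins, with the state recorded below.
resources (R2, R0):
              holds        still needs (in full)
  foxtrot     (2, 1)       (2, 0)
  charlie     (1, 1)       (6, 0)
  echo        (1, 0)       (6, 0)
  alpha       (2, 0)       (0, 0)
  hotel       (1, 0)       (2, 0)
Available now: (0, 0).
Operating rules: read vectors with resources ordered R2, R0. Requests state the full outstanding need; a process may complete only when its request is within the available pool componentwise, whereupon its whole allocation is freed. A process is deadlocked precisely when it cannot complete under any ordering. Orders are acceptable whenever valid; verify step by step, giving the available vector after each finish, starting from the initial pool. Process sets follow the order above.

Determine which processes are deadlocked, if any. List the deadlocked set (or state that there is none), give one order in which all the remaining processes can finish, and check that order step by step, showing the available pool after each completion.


Deadlocked set: charlie and echo.
Key observation: once alpha, hotel, foxtrot finish, the pool peaks at (5, 1) — and every remaining process still needs more R2 than that.
One completion order for the rest: alpha, hotel, foxtrot. Verifying each step:
  pool = (0, 0)
  run alpha (needs (0, 0), free (0, 0)); after release of (2, 0) the pool is (2, 0)
  run hotel (needs (2, 0), free (2, 0)); after release of (1, 0) the pool is (3, 0)
  run foxtrot (needs (2, 0), free (3, 0)); after release of (2, 1) the pool is (5, 1)
None of the blocked processes ever fits:
  charlie cannot run: need (6, 0) vs free (5, 1) (insufficient R2)
  echo cannot run: need (6, 0) vs free (5, 1) (insufficient R2)


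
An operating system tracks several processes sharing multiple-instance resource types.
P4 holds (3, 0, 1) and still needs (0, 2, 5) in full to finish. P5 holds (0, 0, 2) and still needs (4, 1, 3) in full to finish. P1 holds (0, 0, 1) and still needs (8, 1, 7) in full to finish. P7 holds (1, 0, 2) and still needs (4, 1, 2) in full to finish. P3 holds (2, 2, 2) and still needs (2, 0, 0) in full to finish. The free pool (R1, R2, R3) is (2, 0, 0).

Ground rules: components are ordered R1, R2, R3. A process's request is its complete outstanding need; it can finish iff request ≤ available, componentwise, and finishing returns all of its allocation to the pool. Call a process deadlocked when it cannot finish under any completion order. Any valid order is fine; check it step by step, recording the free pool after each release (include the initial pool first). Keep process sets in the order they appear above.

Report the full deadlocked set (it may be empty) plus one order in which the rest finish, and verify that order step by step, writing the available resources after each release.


The deadlocked set is empty.
Key observation: P3 can run right away; the returned allocation unlocks the remaining processes in turn.
A valid finishing order for the others: P3, P7, P5, P4, P1. Walking it through:
  pool = (2, 0, 0)
  P3 needs (2, 0, 0) <= (2, 0, 0) -> finishes; pool += (2, 2, 2) = (4, 2, 2)
  P7 needs (4, 1, 2) <= (4, 2, 2) -> finishes; pool += (1, 0, 2) = (5, 2, 4)
  P5 needs (4, 1, 3) <= (5, 2, 4) -> finishes; pool += (0, 0, 2) = (5, 2, 6)
  P4 needs (0, 2, 5) <= (5, 2, 6) -> finishes; pool += (3, 0, 1) = (8, 2, 7)
  P1 needs (8, 1, 7) <= (8, 2, 7) -> finishes; pool += (0, 0, 1) = (8, 2, 8)


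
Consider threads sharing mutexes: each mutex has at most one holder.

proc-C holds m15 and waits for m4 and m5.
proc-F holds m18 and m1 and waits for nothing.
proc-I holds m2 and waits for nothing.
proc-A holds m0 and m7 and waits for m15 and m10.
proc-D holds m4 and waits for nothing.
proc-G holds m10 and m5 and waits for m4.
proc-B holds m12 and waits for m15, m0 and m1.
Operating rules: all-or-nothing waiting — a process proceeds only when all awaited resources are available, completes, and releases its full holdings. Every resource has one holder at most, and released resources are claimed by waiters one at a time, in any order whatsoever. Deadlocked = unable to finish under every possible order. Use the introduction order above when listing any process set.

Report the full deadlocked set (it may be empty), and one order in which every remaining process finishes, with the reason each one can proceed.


Nothing here is deadlocked.
Key observation: there is no circular wait here — follow any chain and it reaches a process that is free to run now.
One completion order for the rest: proc-D, proc-G, proc-F, proc-I, proc-C, proc-A, proc-B.
Walking it through:
  proc-D waits on nothing -> runs at once and releases m4
  run proc-G (all its waits — m4 — are resolved); releases m10 and m5
  proc-F waits on nothing -> runs at once and releases m18 and m1
  proc-I waits on nothing -> runs at once and releases m2
  run proc-C (all its waits — m4 and m5 — are resolved); releases m15
  run proc-A (all its waits — m15 and m10 — are resolved); releases m0 and m7
  run proc-B (all its waits — m15, m0 and m1 — are resolved); releases m12


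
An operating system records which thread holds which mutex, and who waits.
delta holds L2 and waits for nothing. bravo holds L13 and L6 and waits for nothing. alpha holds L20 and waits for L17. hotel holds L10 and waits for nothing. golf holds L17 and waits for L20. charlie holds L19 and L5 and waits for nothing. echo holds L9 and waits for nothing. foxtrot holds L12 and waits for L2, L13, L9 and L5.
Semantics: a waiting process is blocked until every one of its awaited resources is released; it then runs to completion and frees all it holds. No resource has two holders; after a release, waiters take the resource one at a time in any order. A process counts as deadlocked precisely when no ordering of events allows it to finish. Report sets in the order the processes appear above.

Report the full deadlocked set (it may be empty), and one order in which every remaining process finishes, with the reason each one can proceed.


Deadlocked set: alpha and golf.
Key observation: alpha -> golf -> alpha is a circular wait — nothing in it can go first; no other process is dragged down with it.
One completion order for the rest: charlie, bravo, delta, echo, hotel, foxtrot.
Check, step by step:
  charlie waits on nothing -> runs at once and releases L19 and L5
  bravo waits on nothing -> runs at once and releases L13 and L6
  delta waits on nothing -> runs at once and releases L2
  echo waits on nothing -> runs at once and releases L9
  hotel waits on nothing -> runs at once and releases L10
  foxtrot waits on L2, L13, L9 and L5 — all released -> runs and releases L12


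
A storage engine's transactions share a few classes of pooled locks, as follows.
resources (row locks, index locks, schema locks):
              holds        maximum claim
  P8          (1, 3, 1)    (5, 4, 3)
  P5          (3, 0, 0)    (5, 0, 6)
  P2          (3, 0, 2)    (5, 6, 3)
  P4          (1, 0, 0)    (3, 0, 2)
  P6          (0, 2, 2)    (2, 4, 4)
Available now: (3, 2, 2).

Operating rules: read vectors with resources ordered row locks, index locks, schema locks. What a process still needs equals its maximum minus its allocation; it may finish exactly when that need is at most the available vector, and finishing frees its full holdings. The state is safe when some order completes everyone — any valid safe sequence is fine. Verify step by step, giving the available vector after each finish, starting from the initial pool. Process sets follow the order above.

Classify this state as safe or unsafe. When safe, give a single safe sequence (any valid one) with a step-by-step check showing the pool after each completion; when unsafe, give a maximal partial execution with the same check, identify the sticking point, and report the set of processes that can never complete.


SAFE — a valid safe sequence is P6, P4, P8, P2, P5.
Key observation: the first exact fit in this order is P6 — it needs (2, 2, 2) with (3, 2, 2) free, meeting a requested resource to the last unit.
Verifying each step:
  pool = (3, 2, 2)
  P6 needs (2, 2, 2) <= (3, 2, 2) -> finishes; pool += (0, 2, 2) = (3, 4, 4)
  P4 needs (2, 0, 2) <= (3, 4, 4) -> finishes; pool += (1, 0, 0) = (4, 4, 4)
  P8 needs (4, 1, 2) <= (4, 4, 4) -> finishes; pool += (1, 3, 1) = (5, 7, 5)
  P2 needs (2, 6, 1) <= (5, 7, 5) -> finishes; pool += (3, 0, 2) = (8, 7, 7)
  P5 needs (2, 0, 6) <= (8, 7, 7) -> finishes; pool += (3, 0, 0) = (11, 7, 7)


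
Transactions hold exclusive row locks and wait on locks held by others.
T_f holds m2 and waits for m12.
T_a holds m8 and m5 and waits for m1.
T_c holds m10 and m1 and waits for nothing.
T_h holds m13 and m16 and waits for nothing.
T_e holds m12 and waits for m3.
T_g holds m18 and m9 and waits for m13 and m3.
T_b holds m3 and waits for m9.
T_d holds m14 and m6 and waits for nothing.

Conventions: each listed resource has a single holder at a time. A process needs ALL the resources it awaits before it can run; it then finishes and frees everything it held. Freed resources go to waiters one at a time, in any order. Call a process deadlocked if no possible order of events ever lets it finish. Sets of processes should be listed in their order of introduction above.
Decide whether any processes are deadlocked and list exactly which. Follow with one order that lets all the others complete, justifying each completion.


The deadlocked set is T_f, T_e, T_g and T_b.
Key observation: the waits loop around T_b -> T_g -> T_b with no way out; T_f and T_e wait into the deadlock from upstream.
One completion order for the rest: T_c, T_a, T_h, T_d.
Check, step by step:
  T_c: no waits; runs immediately, freeing m10 and m1
  T_a: everything it awaited (m1) is free; runs, freeing m8 and m5
  T_h: no waits; runs immediately, freeing m13 and m16
  T_d: no waits; runs immediately, freeing m14 and m6


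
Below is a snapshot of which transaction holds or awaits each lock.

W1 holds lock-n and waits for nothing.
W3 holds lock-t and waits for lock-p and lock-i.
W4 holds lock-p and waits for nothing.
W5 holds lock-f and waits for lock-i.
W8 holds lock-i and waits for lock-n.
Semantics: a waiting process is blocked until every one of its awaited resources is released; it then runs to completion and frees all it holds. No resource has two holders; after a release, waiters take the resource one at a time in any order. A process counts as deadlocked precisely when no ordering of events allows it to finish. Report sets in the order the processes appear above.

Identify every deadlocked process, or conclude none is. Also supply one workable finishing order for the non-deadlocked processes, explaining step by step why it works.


No process is deadlocked.
Key observation: all waits point, directly or indirectly, at processes that can finish, so nothing is permanently blocked.
One completion order for the rest: W4, W1, W8, W5, W3.
Step-by-step check:
  W4 waits on nothing -> runs at once and releases lock-p
  W1 waits on nothing -> runs at once and releases lock-n
  W8 waits on lock-n — all released -> runs and releases lock-i
  W5 waits on lock-i — all released -> runs and releases lock-f
  W3 waits on lock-p and lock-i — all released -> runs and releases lock-t


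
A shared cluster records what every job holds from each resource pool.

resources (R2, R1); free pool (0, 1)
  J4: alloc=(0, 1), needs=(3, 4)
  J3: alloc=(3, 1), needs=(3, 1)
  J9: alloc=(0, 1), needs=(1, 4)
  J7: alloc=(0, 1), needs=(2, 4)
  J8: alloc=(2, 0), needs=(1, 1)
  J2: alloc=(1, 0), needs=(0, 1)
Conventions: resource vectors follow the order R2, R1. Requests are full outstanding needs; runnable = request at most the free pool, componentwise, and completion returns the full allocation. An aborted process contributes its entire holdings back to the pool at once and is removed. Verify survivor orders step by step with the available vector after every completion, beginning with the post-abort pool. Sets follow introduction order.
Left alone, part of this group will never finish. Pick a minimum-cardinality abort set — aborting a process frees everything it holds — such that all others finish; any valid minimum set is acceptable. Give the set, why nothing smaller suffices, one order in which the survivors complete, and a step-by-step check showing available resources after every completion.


Abort J9 and J7.
Key observation: J4 was stuck for good until J9 and J7 gave back (0, 2); in the order shown it finishes at step 4.
Minimality, checking each single-abort alternative: J4 alone leaves J9 blocked (short on R1); J3 alone leaves J4 blocked (short on R1); J9 alone leaves J4 blocked (short on R1); J7 alone leaves J4 blocked (short on R1); J8 alone leaves J4 blocked (short on R1); J2 alone leaves J4 blocked (short on R1).
Survivors finish in the order: J2, J8, J3, J4. Walking it through (pool after the aborts first):
  pool = (0, 3)
  run J2 (needs (0, 1), free (0, 3)); after release of (1, 0) the pool is (1, 3)
  run J8 (needs (1, 1), free (1, 3)); after release of (2, 0) the pool is (3, 3)
  run J3 (needs (3, 1), free (3, 3)); after release of (3, 1) the pool is (6, 4)
  run J4 (needs (3, 4), free (6, 4)); after release of (0, 1) the pool is (6, 5)


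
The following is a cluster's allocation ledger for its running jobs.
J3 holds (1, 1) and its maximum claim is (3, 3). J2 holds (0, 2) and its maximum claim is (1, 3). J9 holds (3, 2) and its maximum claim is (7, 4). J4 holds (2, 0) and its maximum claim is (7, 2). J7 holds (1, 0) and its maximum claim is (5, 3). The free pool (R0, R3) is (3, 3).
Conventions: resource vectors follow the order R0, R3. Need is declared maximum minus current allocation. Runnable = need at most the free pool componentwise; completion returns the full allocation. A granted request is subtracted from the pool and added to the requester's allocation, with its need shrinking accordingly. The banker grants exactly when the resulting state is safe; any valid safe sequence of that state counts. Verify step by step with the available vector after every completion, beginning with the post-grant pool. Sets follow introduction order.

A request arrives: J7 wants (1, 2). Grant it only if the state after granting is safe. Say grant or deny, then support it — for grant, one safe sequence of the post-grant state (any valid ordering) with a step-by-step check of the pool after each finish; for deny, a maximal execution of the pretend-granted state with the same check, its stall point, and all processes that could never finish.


GRANT. The post-grant state is safe; one safe sequence: J2, J3, J7, J9, J4.
Key observation: even at the reduced pool (2, 1), J2 fits immediately, so safety survives the grant.
Check on the post-grant state, step by step:
  pool = (2, 1)
  J2 needs (1, 1) <= (2, 1) -> finishes; pool += (0, 2) = (2, 3)
  J3 needs (2, 2) <= (2, 3) -> finishes; pool += (1, 1) = (3, 4)
  J7 needs (3, 1) <= (3, 4) -> finishes; pool += (2, 2) = (5, 6)
  J9 needs (4, 2) <= (5, 6) -> finishes; pool += (3, 2) = (8, 8)
  J4 needs (5, 2) <= (8, 8) -> finishes; pool += (2, 0) = (10, 8)


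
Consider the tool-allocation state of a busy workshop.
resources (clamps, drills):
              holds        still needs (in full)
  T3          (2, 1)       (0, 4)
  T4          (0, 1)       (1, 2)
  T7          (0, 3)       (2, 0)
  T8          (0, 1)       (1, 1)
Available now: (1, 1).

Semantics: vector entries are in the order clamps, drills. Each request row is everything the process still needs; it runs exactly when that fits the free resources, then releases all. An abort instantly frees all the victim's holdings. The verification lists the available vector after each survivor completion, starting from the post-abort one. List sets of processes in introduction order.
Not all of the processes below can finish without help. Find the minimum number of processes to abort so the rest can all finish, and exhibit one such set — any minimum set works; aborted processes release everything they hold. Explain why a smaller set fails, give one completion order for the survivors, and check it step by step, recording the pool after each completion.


Abort T7.
Key observation: before aborting T7, T3 was permanently blocked — no order could ever run it; afterwards it completes at step 2.
Minimality: the empty abort set fails — the state is deadlocked as it stands.
The survivors complete as T8, T3, T4. Verifying each step (starting from the post-abort pool):
  pool = (1, 4)
  T8 needs (1, 1) <= (1, 4) -> finishes; pool += (0, 1) = (1, 5)
  T3 needs (0, 4) <= (1, 5) -> finishes; pool += (2, 1) = (3, 6)
  T4 needs (1, 2) <= (3, 6) -> finishes; pool += (0, 1) = (3, 7)


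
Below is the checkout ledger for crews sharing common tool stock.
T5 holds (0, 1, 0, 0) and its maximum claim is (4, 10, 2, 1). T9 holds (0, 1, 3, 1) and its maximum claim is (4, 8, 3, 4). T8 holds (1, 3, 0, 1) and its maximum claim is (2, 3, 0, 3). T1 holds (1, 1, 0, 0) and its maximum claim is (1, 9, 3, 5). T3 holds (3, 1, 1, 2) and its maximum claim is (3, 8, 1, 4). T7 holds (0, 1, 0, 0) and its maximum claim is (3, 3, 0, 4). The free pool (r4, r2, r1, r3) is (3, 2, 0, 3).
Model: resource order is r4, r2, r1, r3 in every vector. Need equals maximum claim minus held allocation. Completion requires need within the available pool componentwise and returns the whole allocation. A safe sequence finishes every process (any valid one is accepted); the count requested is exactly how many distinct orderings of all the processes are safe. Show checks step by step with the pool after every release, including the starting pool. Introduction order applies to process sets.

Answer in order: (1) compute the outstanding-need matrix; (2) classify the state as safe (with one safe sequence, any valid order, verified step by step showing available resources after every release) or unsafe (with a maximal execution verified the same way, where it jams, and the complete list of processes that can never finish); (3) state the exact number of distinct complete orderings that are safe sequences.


(1) Outstanding need per process (order r4, r2, r1, r3):
  T5: (4, 9, 2, 1)
  T9: (4, 7, 0, 3)
  T8: (1, 0, 0, 2)
  T1: (0, 8, 3, 5)
  T3: (0, 7, 0, 2)
  T7: (3, 2, 0, 4)
(2) UNSAFE.
Key observation: no order helps: past T8, T7, the free pool tops out at (4, 6, 0, 4), below what each blocked process needs in r2.
The run T8, T7 cannot be extended any further. Check, step by step:
  pool = (3, 2, 0, 3)
  run T8 (needs (1, 0, 0, 2), free (3, 2, 0, 3)); after release of (1, 3, 0, 1) the pool is (4, 5, 0, 4)
  run T7 (needs (3, 2, 0, 4), free (4, 5, 0, 4)); after release of (0, 1, 0, 0) the pool is (4, 6, 0, 4)
  T5 cannot run: need (4, 9, 2, 1) vs free (4, 6, 0, 4) (insufficient r2 and r1)
  T9 cannot run: need (4, 7, 0, 3) vs free (4, 6, 0, 4) (insufficient r2)
  T1 cannot run: need (0, 8, 3, 5) vs free (4, 6, 0, 4) (insufficient r2, r1 and r3)
  T3 cannot run: need (0, 7, 0, 2) vs free (4, 6, 0, 4) (insufficient r2)
Never able to finish: T5, T9, T1 and T3.
(3) The exact count: 0 of the possible complete orderings are safe sequences.
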